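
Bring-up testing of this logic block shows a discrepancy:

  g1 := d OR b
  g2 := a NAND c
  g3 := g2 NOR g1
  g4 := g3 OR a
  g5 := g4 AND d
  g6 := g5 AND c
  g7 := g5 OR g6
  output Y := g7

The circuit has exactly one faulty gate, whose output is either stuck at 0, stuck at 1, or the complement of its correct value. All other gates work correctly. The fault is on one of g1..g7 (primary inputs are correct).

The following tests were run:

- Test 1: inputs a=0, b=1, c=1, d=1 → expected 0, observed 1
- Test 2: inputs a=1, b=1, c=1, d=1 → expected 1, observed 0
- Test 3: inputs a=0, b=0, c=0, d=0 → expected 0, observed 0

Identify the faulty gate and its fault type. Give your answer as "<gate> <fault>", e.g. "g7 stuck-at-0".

Fault-free values for test 1 (a=0, b=1, c=1, d=1): g1=1, g2=1, g3=0, g4=0, g5=0, g6=0, g7=0, giving Y=0. Observed 1.
Test 1: faults giving observed 1 are {g3 stuck-at-1, g3 inverted output, g4 stuck-at-1, g4 inverted output, g5 stuck-at-1, g5 inverted output, g6 stuck-at-1, g6 inverted output, g7 stuck-at-1, g7 inverted output}.
Test 2 (a=1, b=1, c=1, d=1): fault-free g1=1, g2=0, g3=0, g4=1, g5=1, g6=1, g7=1 → 1; observed 0. Eliminates g3 stuck-at-1, g3 inverted output, g4 stuck-at-1, g5 stuck-at-1, g6 stuck-at-1, g6 inverted output, g7 stuck-at-1.
Test 3 (a=0, b=0, c=0, d=0): fault-free g1=0, g2=1, g3=0, g4=0, g5=0, g6=0, g7=0 → 0; observed 0. Eliminates g5 inverted output, g7 inverted output.
Only g4 inverted output is consistent with every test.

g4 inverted output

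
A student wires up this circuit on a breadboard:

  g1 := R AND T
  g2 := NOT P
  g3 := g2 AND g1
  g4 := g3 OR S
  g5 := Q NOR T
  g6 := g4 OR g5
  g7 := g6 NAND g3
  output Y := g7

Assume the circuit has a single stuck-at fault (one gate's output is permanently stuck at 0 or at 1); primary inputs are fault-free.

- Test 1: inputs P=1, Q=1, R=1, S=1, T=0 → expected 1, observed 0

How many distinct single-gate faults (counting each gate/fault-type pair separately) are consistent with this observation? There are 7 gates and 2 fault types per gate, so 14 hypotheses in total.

Fault-free: g1=0, g2=0, g3=0, g4=1, g5=0, g6=1, g7=1 → 1. Observed 0.
  g1 stuck-at-0: output 1 ✗
  g1 stuck-at-1: output 1 ✗
  g2 stuck-at-0: output 1 ✗
  g2 stuck-at-1: output 1 ✗
  g3 stuck-at-0: output 1 ✗
  g3 stuck-at-1: output 0 ✓
  g4 stuck-at-0: output 1 ✗
  g4 stuck-at-1: output 1 ✗
  g5 stuck-at-0: output 1 ✗
  g5 stuck-at-1: output 1 ✗
  g6 stuck-at-0: output 1 ✗
  g6 stuck-at-1: output 1 ✗
  g7 stuck-at-0: output 0 ✓
  g7 stuck-at-1: output 1 ✗
Consistent faults: {g3 stuck-at-1, g7 stuck-at-0} — 2 in all.

2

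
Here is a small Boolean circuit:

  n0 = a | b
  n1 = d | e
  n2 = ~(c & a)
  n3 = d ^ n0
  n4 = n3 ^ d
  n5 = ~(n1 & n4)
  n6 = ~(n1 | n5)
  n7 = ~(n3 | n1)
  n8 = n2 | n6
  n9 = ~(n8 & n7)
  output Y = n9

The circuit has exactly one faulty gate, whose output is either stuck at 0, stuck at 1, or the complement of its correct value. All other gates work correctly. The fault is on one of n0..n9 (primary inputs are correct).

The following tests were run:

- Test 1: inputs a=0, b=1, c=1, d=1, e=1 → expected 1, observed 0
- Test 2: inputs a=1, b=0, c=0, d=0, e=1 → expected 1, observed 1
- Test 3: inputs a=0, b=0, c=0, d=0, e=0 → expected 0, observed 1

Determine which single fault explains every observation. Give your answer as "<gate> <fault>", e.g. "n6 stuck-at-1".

Fault-free values for test 1 (a=0, b=1, c=1, d=1, e=1): n0=1, n1=1, n2=1, n3=0, n4=1, n5=0, n6=0, n7=0, n8=1, n9=1, giving Y=1. Observed 0.
Test 1: faults giving observed 0 are {n1 stuck-at-0, n1 inverted output, n7 stuck-at-1, n7 inverted output, n9 stuck-at-0, n9 inverted output}.
Test 2 (a=1, b=0, c=0, d=0, e=1): fault-free n0=1, n1=1, n2=1, n3=1, n4=1, n5=0, n6=0, n7=0, n8=1, n9=1 → 1; observed 1. Eliminates n7 stuck-at-1, n7 inverted output, n9 stuck-at-0, n9 inverted output.
Test 3 (a=0, b=0, c=0, d=0, e=0): fault-free n0=0, n1=0, n2=1, n3=0, n4=0, n5=1, n6=0, n7=1, n8=1, n9=0 → 0; observed 1. Eliminates n1 stuck-at-0.
Only n1 inverted output is consistent with every test.

n1 inverted output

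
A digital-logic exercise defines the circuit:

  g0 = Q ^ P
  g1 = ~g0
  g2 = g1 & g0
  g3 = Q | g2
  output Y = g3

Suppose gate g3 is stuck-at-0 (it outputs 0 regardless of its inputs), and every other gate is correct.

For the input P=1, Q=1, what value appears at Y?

Propagate with g3 forced: g0=0, g1=1, g2=0, g3=0 [stuck-at-0].
So Y = 0. (Without the fault it would be 1.)

0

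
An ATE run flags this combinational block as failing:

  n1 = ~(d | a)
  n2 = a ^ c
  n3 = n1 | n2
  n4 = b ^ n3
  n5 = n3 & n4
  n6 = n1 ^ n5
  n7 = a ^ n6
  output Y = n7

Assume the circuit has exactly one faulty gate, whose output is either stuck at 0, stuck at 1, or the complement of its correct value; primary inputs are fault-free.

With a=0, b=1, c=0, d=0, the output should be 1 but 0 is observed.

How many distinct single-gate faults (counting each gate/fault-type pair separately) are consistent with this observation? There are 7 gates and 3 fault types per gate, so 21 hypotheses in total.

10

Fault-free: n1=1, n2=0, n3=1, n4=0, n5=0, n6=1, n7=1 → 1. Observed 0.
  n1: stuck-at-0, inverted output ✓; others ✗
  n2: none of the 3 fault types match ✗
  n3: none of the 3 fault types match ✗
  n4: stuck-at-1, inverted output ✓; others ✗
  n5: stuck-at-1, inverted output ✓; others ✗
  n6: stuck-at-0, inverted output ✓; others ✗
  n7: stuck-at-0, inverted output ✓; others ✗
Consistent faults: {n1 stuck-at-0, n1 inverted output, n4 stuck-at-1, n4 inverted output, n5 stuck-at-1, n5 inverted output, n6 stuck-at-0, n6 inverted output, n7 stuck-at-0, n7 inverted output} — 10 in all.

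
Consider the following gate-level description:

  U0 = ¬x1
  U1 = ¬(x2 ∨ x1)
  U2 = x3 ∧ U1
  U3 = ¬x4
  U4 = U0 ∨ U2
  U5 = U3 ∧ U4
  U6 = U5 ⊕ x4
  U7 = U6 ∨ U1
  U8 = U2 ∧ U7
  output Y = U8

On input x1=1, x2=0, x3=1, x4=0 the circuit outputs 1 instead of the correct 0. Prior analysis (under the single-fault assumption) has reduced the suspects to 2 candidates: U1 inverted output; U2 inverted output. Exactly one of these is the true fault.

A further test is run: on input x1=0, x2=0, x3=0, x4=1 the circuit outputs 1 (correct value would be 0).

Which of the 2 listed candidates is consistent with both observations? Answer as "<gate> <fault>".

U2 inverted output

Evaluate each candidate on input x1=0, x2=0, x3=0, x4=1:
  U1 inverted output: U0=1, U1=0 [inverted output], U2=0, U3=0, U4=1, U5=0, U6=1, U7=1, U8=0 → 0 — eliminated
  U2 inverted output: U0=1, U1=1, U2=1 [inverted output], U3=0, U4=1, U5=0, U6=1, U7=1, U8=1 → 1 — matches
Only U2 inverted output reproduces the observed 1.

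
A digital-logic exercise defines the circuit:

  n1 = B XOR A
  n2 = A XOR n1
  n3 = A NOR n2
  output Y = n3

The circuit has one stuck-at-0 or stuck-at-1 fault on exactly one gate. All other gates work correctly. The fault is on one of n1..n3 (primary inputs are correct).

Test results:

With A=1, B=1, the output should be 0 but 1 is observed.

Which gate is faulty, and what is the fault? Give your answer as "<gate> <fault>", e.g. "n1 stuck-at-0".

Fault-free values for test 1 (A=1, B=1): n1=0, n2=1, n3=0, giving Y=0. Observed 1.
Test 1: faults giving observed 1 are {n3 stuck-at-1}.
Only n3 stuck-at-1 is consistent with every test.

n3 stuck-at-1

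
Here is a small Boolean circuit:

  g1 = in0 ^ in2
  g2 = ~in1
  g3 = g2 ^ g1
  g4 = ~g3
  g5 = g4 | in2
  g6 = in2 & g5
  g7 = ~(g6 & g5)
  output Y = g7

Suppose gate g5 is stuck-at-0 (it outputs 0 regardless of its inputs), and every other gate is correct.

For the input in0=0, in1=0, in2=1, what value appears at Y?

1

Propagate with g5 forced: g1=1, g2=1, g3=0, g4=1, g5=0 [stuck-at-0], g6=0, g7=1.
So Y = 1. (Without the fault it would be 0.)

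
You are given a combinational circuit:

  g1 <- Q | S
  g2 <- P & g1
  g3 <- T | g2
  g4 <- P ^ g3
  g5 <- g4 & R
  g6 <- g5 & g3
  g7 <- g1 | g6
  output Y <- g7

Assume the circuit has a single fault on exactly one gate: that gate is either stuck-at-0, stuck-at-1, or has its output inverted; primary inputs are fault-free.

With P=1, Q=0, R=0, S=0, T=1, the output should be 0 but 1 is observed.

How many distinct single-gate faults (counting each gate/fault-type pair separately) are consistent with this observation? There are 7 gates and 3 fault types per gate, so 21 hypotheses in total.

8

Fault-free: g1=0, g2=0, g3=1, g4=0, g5=0, g6=0, g7=0 → 0. Observed 1.
  g1: stuck-at-1, inverted output ✓; others ✗
  g2: none of the 3 fault types match ✗
  g3: none of the 3 fault types match ✗
  g4: none of the 3 fault types match ✗
  g5: stuck-at-1, inverted output ✓; others ✗
  g6: stuck-at-1, inverted output ✓; others ✗
  g7: stuck-at-1, inverted output ✓; others ✗
Consistent faults: {g1 stuck-at-1, g1 inverted output, g5 stuck-at-1, g5 inverted output, g6 stuck-at-1, g6 inverted output, g7 stuck-at-1, g7 inverted output} — 8 in all.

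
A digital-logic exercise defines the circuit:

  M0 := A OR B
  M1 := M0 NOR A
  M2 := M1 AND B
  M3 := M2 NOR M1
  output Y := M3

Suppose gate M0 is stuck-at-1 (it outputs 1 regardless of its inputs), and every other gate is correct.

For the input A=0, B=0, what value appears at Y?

1

Propagate with M0 forced: M0=1 [stuck-at-1], M1=0, M2=0, M3=1.
So Y = 1. (Without the fault it would be 0.)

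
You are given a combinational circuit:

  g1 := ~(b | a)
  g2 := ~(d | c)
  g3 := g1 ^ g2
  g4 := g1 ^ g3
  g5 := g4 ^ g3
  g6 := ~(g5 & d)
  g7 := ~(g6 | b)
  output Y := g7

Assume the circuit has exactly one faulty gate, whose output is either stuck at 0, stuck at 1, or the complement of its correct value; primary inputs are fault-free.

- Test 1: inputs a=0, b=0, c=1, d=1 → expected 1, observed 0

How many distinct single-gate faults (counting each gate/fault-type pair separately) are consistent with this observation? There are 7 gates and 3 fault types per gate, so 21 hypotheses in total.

Fault-free: g1=1, g2=0, g3=1, g4=0, g5=1, g6=0, g7=1 → 1. Observed 0.
  g1: stuck-at-0, inverted output ✓; others ✗
  g2: none of the 3 fault types match ✗
  g3: none of the 3 fault types match ✗
  g4: stuck-at-1, inverted output ✓; others ✗
  g5: stuck-at-0, inverted output ✓; others ✗
  g6: stuck-at-1, inverted output ✓; others ✗
  g7: stuck-at-0, inverted output ✓; others ✗
Consistent faults: {g1 stuck-at-0, g1 inverted output, g4 stuck-at-1, g4 inverted output, g5 stuck-at-0, g5 inverted output, g6 stuck-at-1, g6 inverted output, g7 stuck-at-0, g7 inverted output} — 10 in all.

10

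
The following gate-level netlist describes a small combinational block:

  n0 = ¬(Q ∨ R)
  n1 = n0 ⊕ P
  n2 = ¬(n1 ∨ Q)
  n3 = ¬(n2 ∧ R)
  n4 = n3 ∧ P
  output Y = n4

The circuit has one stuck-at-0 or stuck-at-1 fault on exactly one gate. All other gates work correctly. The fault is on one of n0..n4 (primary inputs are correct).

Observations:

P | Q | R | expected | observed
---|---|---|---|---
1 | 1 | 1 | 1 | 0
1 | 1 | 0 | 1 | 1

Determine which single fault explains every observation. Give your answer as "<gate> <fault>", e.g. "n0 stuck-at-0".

n2 stuck-at-1

Fault-free values for test 1 (P=1, Q=1, R=1): n0=0, n1=1, n2=0, n3=1, n4=1, giving Y=1. Observed 0.
Test 1: faults giving observed 0 are {n2 stuck-at-1, n3 stuck-at-0, n4 stuck-at-0}.
Test 2 (P=1, Q=1, R=0): fault-free n0=0, n1=1, n2=0, n3=1, n4=1 → 1; observed 1. Eliminates n3 stuck-at-0, n4 stuck-at-0.
Only n2 stuck-at-1 is consistent with every test.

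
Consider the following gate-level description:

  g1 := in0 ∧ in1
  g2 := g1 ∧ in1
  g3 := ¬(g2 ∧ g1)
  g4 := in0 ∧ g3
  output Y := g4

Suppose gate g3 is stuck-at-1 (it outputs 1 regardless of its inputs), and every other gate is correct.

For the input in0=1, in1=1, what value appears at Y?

1

Propagate with g3 forced: g1=1, g2=1, g3=1 [stuck-at-1], g4=1.
So Y = 1. (Without the fault it would be 0.)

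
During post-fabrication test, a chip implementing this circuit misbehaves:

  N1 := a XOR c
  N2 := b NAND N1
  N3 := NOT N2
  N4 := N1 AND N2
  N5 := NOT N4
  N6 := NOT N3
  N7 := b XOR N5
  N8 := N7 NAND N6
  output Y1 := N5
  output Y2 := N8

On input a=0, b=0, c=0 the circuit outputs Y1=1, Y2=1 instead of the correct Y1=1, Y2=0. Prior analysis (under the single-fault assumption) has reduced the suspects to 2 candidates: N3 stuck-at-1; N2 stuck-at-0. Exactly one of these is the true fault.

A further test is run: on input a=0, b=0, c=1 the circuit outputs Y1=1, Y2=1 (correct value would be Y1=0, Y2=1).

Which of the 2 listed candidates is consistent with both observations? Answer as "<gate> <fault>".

Evaluate each candidate on input a=0, b=0, c=1:
  N3 stuck-at-1: N1=1, N2=1, N3=1 [stuck-at-1], N4=1, N5=0, N6=0, N7=0, N8=1 → Y1=0, Y2=1 — eliminated
  N2 stuck-at-0: N1=1, N2=0 [stuck-at-0], N3=1, N4=0, N5=1, N6=0, N7=1, N8=1 → Y1=1, Y2=1 — matches
Only N2 stuck-at-0 reproduces the observed Y1=1, Y2=1.

N2 stuck-at-0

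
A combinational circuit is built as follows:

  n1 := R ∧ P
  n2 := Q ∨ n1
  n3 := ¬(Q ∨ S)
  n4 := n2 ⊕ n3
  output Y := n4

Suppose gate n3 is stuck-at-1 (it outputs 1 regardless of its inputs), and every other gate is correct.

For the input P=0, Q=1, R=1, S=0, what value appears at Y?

0

Propagate with n3 forced: n1=0, n2=1, n3=1 [stuck-at-1], n4=0.
So Y = 0. (Without the fault it would be 1.)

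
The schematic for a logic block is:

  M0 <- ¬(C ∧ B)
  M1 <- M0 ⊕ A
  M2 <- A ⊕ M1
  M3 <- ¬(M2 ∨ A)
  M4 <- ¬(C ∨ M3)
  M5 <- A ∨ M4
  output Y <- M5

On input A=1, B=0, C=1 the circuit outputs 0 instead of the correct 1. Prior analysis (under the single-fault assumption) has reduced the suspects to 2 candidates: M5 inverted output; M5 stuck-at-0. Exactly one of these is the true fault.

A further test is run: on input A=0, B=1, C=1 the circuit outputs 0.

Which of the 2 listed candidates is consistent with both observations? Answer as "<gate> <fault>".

M5 stuck-at-0

Evaluate each candidate on input A=0, B=1, C=1:
  M5 inverted output: M0=0, M1=0, M2=0, M3=1, M4=0, M5=1 [inverted output] → 1 — eliminated
  M5 stuck-at-0: M0=0, M1=0, M2=0, M3=1, M4=0, M5=0 [stuck-at-0] → 0 — matches
Only M5 stuck-at-0 reproduces the observed 0.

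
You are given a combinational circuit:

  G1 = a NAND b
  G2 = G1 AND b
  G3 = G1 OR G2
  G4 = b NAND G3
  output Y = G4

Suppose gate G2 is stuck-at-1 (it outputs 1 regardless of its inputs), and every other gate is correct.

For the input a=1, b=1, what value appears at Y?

Propagate with G2 forced: G1=0, G2=1 [stuck-at-1], G3=1, G4=0.
So Y = 0. (Without the fault it would be 1.)

0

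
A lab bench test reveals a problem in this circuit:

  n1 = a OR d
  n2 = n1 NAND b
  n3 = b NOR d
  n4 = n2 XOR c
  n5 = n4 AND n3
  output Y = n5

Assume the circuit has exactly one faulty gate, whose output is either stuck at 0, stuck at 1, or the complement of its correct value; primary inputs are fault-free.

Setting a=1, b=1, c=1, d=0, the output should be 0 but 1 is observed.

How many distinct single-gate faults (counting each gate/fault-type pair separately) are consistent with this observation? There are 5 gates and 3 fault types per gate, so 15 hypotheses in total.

4

Fault-free: n1=1, n2=0, n3=0, n4=1, n5=0 → 0. Observed 1.
  n1: none of the 3 fault types match ✗
  n2: none of the 3 fault types match ✗
  n3: stuck-at-1, inverted output ✓; others ✗
  n4: none of the 3 fault types match ✗
  n5: stuck-at-1, inverted output ✓; others ✗
Consistent faults: {n3 stuck-at-1, n3 inverted output, n5 stuck-at-1, n5 inverted output} — 4 in all.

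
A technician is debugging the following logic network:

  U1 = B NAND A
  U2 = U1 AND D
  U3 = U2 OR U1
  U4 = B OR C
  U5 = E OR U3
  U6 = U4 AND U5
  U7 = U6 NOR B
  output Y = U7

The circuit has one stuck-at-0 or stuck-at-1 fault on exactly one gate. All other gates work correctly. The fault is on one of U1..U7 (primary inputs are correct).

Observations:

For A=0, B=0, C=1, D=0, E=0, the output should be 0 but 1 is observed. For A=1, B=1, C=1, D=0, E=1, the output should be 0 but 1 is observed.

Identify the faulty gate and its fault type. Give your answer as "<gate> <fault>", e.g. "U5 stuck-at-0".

U7 stuck-at-1

Fault-free values for test 1 (A=0, B=0, C=1, D=0, E=0): U1=1, U2=0, U3=1, U4=1, U5=1, U6=1, U7=0, giving Y=0. Observed 1.
Test 1: faults giving observed 1 are {U1 stuck-at-0, U3 stuck-at-0, U4 stuck-at-0, U5 stuck-at-0, U6 stuck-at-0, U7 stuck-at-1}.
Test 2 (A=1, B=1, C=1, D=0, E=1): fault-free U1=0, U2=0, U3=0, U4=1, U5=1, U6=1, U7=0 → 0; observed 1. Eliminates U1 stuck-at-0, U3 stuck-at-0, U4 stuck-at-0, U5 stuck-at-0, U6 stuck-at-0.
Only U7 stuck-at-1 is consistent with every test.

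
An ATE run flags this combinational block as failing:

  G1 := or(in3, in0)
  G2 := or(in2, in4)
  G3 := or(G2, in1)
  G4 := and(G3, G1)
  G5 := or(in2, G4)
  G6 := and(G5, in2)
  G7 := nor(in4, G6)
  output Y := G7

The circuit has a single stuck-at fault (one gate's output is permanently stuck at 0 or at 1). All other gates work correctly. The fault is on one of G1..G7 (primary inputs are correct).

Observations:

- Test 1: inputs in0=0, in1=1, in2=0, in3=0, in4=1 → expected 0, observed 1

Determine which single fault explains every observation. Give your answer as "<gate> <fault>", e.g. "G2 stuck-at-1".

G7 stuck-at-1

Fault-free values for test 1 (in0=0, in1=1, in2=0, in3=0, in4=1): G1=0, G2=1, G3=1, G4=0, G5=0, G6=0, G7=0, giving Y=0. Observed 1.
Test 1: faults giving observed 1 are {G7 stuck-at-1}.
Only G7 stuck-at-1 is consistent with every test.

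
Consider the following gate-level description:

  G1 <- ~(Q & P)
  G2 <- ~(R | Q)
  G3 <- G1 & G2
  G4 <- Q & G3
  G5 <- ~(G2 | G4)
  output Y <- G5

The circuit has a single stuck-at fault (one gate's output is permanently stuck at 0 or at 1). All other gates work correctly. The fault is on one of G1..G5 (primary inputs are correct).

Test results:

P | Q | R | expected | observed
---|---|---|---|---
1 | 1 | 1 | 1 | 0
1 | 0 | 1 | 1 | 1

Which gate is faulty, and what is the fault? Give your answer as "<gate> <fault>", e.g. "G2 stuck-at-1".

Fault-free values for test 1 (P=1, Q=1, R=1): G1=0, G2=0, G3=0, G4=0, G5=1, giving Y=1. Observed 0.
Test 1: faults giving observed 0 are {G2 stuck-at-1, G3 stuck-at-1, G4 stuck-at-1, G5 stuck-at-0}.
Test 2 (P=1, Q=0, R=1): fault-free G1=1, G2=0, G3=0, G4=0, G5=1 → 1; observed 1. Eliminates G2 stuck-at-1, G4 stuck-at-1, G5 stuck-at-0.
Only G3 stuck-at-1 is consistent with every test.

G3 stuck-at-1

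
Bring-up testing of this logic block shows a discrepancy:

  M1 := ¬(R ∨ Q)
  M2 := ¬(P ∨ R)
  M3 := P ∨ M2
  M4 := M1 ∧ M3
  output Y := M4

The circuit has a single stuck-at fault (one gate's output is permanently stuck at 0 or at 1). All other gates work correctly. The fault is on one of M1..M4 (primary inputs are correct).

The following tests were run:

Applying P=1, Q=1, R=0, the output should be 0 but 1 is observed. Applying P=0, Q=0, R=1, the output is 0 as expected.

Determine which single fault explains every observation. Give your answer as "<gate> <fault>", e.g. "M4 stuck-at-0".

Fault-free values for test 1 (P=1, Q=1, R=0): M1=0, M2=0, M3=1, M4=0, giving Y=0. Observed 1.
Test 1: faults giving observed 1 are {M1 stuck-at-1, M4 stuck-at-1}.
Test 2 (P=0, Q=0, R=1): fault-free M1=0, M2=0, M3=0, M4=0 → 0; observed 0. Eliminates M4 stuck-at-1.
Only M1 stuck-at-1 is consistent with every test.

M1 stuck-at-1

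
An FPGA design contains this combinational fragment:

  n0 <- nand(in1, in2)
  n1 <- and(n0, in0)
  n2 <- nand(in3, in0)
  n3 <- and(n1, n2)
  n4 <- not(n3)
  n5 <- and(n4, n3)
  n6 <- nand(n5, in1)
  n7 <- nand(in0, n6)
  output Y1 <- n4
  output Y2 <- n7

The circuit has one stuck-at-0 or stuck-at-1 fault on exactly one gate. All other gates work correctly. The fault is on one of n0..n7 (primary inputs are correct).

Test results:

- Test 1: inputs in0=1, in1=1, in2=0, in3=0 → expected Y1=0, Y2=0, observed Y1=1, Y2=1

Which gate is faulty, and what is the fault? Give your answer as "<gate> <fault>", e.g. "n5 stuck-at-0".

n4 stuck-at-1

Fault-free values for test 1 (in0=1, in1=1, in2=0, in3=0): n0=1, n1=1, n2=1, n3=1, n4=0, n5=0, n6=1, n7=0, giving Y1=0, Y2=0. Observed Y1=1, Y2=1.
Test 1: faults giving observed Y1=1, Y2=1 are {n4 stuck-at-1}.
Only n4 stuck-at-1 is consistent with every test.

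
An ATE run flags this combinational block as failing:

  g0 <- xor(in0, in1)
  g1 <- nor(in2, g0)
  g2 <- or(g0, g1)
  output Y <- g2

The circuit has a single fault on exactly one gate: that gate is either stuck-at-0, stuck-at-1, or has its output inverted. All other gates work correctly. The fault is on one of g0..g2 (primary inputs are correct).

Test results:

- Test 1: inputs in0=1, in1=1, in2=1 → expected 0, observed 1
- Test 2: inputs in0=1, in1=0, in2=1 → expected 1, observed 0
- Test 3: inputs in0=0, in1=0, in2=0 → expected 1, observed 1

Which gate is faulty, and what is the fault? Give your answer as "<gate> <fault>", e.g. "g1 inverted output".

g0 inverted output

Fault-free values for test 1 (in0=1, in1=1, in2=1): g0=0, g1=0, g2=0, giving Y=0. Observed 1.
Test 1: faults giving observed 1 are {g0 stuck-at-1, g0 inverted output, g1 stuck-at-1, g1 inverted output, g2 stuck-at-1, g2 inverted output}.
Test 2 (in0=1, in1=0, in2=1): fault-free g0=1, g1=0, g2=1 → 1; observed 0. Eliminates g0 stuck-at-1, g1 stuck-at-1, g1 inverted output, g2 stuck-at-1.
Test 3 (in0=0, in1=0, in2=0): fault-free g0=0, g1=1, g2=1 → 1; observed 1. Eliminates g2 inverted output.
Only g0 inverted output is consistent with every test.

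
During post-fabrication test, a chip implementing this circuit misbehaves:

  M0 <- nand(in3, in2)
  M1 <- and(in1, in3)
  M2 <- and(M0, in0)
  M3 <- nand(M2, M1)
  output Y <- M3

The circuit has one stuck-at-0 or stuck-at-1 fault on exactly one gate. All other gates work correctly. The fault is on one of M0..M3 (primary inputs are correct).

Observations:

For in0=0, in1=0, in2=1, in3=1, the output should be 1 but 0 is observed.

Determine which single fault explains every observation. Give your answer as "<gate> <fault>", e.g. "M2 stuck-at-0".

Fault-free values for test 1 (in0=0, in1=0, in2=1, in3=1): M0=0, M1=0, M2=0, M3=1, giving Y=1. Observed 0.
Test 1: faults giving observed 0 are {M3 stuck-at-0}.
Only M3 stuck-at-0 is consistent with every test.

M3 stuck-at-0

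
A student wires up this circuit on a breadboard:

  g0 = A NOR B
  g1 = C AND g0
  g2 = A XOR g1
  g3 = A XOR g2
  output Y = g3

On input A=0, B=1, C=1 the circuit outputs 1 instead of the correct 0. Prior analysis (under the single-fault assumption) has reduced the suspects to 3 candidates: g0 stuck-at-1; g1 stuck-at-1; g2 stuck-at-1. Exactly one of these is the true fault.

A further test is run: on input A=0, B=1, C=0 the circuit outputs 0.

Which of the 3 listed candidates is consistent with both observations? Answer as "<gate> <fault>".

Evaluate each candidate on input A=0, B=1, C=0:
  g0 stuck-at-1: g0=1 [stuck-at-1], g1=0, g2=0, g3=0 → 0 — matches
  g1 stuck-at-1: g0=0, g1=1 [stuck-at-1], g2=1, g3=1 → 1 — eliminated
  g2 stuck-at-1: g0=0, g1=0, g2=1 [stuck-at-1], g3=1 → 1 — eliminated
Only g0 stuck-at-1 reproduces the observed 0.

g0 stuck-at-1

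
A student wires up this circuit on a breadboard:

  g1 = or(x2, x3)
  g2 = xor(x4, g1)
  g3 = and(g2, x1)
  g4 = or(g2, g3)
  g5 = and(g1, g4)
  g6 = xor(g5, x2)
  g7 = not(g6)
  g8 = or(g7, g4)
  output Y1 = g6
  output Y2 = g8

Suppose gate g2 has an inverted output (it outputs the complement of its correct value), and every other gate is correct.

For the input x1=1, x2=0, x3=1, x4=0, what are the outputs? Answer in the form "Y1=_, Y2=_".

Propagate with g2 forced: g1=1, g2=0 [inverted output], g3=0, g4=0, g5=0, g6=0, g7=1, g8=1.
So the outputs are Y1=0, Y2=1. (Without the fault they would be Y1=1, Y2=1.)

Y1=0, Y2=1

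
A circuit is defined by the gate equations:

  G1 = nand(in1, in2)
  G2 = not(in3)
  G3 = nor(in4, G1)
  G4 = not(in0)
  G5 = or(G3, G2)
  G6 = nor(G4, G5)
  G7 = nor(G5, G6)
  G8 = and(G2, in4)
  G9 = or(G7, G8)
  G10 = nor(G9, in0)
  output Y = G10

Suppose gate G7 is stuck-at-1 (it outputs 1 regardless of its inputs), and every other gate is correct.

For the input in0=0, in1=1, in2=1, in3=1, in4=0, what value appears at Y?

Propagate with G7 forced: G1=0, G2=0, G3=1, G4=1, G5=1, G6=0, G7=1 [stuck-at-1], G8=0, G9=1, G10=0.
So Y = 0. (Without the fault it would be 1.)

0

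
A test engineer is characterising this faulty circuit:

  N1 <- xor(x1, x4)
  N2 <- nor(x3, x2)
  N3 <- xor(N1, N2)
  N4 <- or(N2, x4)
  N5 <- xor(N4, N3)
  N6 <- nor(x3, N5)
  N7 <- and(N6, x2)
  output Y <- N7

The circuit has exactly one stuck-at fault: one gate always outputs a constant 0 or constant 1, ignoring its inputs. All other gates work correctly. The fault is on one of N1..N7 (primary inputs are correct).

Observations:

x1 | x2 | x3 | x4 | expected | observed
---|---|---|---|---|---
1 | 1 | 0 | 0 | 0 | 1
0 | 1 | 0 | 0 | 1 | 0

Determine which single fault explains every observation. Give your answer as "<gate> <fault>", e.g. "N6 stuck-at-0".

Fault-free values for test 1 (x1=1, x2=1, x3=0, x4=0): N1=1, N2=0, N3=1, N4=0, N5=1, N6=0, N7=0, giving Y=0. Observed 1.
Test 1: faults giving observed 1 are {N1 stuck-at-0, N3 stuck-at-0, N4 stuck-at-1, N5 stuck-at-0, N6 stuck-at-1, N7 stuck-at-1}.
Test 2 (x1=0, x2=1, x3=0, x4=0): fault-free N1=0, N2=0, N3=0, N4=0, N5=0, N6=1, N7=1 → 1; observed 0. Eliminates N1 stuck-at-0, N3 stuck-at-0, N5 stuck-at-0, N6 stuck-at-1, N7 stuck-at-1.
Only N4 stuck-at-1 is consistent with every test.

N4 stuck-at-1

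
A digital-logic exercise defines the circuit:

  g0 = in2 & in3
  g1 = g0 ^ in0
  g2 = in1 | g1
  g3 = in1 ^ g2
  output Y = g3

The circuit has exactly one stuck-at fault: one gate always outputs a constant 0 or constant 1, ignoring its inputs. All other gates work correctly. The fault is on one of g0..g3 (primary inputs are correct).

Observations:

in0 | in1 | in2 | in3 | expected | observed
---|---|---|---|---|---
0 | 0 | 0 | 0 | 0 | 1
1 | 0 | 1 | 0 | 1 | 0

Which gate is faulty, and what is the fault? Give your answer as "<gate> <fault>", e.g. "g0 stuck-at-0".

Fault-free values for test 1 (in0=0, in1=0, in2=0, in3=0): g0=0, g1=0, g2=0, g3=0, giving Y=0. Observed 1.
Test 1: faults giving observed 1 are {g0 stuck-at-1, g1 stuck-at-1, g2 stuck-at-1, g3 stuck-at-1}.
Test 2 (in0=1, in1=0, in2=1, in3=0): fault-free g0=0, g1=1, g2=1, g3=1 → 1; observed 0. Eliminates g1 stuck-at-1, g2 stuck-at-1, g3 stuck-at-1.
Only g0 stuck-at-1 is consistent with every test.

g0 stuck-at-1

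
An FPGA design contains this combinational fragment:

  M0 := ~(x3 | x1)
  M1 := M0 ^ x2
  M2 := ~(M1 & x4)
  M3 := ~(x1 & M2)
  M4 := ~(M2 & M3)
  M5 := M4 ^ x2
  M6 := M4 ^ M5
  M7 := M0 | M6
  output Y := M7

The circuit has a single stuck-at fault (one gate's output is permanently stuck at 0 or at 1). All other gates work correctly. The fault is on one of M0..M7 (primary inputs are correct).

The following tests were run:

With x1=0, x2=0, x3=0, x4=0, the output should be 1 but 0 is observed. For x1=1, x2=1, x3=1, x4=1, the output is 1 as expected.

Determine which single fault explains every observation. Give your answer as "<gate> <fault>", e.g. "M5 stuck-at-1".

Fault-free values for test 1 (x1=0, x2=0, x3=0, x4=0): M0=1, M1=1, M2=1, M3=1, M4=0, M5=0, M6=0, M7=1, giving Y=1. Observed 0.
Test 1: faults giving observed 0 are {M0 stuck-at-0, M7 stuck-at-0}.
Test 2 (x1=1, x2=1, x3=1, x4=1): fault-free M0=0, M1=1, M2=0, M3=1, M4=1, M5=0, M6=1, M7=1 → 1; observed 1. Eliminates M7 stuck-at-0.
Only M0 stuck-at-0 is consistent with every test.

M0 stuck-at-0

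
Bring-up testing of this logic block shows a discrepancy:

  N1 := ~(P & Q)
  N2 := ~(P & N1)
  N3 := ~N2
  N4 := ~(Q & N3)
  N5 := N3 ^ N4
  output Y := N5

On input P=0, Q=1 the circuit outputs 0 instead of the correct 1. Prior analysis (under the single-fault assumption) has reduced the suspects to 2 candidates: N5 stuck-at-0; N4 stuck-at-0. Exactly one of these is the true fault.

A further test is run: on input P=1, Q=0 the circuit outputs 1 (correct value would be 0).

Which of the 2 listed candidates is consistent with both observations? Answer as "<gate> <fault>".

N4 stuck-at-0

Evaluate each candidate on input P=1, Q=0:
  N5 stuck-at-0: N1=1, N2=0, N3=1, N4=1, N5=0 [stuck-at-0] → 0 — eliminated
  N4 stuck-at-0: N1=1, N2=0, N3=1, N4=0 [stuck-at-0], N5=1 → 1 — matches
Only N4 stuck-at-0 reproduces the observed 1.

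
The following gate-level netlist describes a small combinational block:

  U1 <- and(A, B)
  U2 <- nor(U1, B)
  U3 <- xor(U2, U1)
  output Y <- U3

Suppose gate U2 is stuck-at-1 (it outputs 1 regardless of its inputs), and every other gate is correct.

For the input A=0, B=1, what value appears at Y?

Propagate with U2 forced: U1=0, U2=1 [stuck-at-1], U3=1.
So Y = 1. (Without the fault it would be 0.)

1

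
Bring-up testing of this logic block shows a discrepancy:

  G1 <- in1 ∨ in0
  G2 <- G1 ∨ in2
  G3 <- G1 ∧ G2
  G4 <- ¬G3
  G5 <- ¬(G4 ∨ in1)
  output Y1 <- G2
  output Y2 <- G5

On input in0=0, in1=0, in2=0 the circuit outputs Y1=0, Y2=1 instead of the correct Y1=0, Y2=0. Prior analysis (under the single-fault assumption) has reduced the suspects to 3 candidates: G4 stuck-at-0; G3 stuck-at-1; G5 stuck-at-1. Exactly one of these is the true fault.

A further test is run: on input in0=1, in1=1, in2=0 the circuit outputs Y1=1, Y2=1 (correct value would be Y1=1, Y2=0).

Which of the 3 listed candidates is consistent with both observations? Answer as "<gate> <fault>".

Evaluate each candidate on input in0=1, in1=1, in2=0:
  G4 stuck-at-0: G1=1, G2=1, G3=1, G4=0 [stuck-at-0], G5=0 → Y1=1, Y2=0 — eliminated
  G3 stuck-at-1: G1=1, G2=1, G3=1 [stuck-at-1], G4=0, G5=0 → Y1=1, Y2=0 — eliminated
  G5 stuck-at-1: G1=1, G2=1, G3=1, G4=0, G5=1 [stuck-at-1] → Y1=1, Y2=1 — matches
Only G5 stuck-at-1 reproduces the observed Y1=1, Y2=1.

G5 stuck-at-1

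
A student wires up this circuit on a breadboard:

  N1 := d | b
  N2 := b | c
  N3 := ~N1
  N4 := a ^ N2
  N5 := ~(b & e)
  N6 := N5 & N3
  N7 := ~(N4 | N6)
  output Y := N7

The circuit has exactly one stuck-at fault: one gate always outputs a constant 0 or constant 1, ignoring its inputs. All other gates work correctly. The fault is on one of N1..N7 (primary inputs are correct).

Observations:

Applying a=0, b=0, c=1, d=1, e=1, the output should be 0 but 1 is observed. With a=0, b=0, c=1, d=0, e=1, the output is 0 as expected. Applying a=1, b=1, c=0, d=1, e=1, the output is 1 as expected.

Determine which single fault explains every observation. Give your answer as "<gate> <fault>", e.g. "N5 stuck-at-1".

Fault-free values for test 1 (a=0, b=0, c=1, d=1, e=1): N1=1, N2=1, N3=0, N4=1, N5=1, N6=0, N7=0, giving Y=0. Observed 1.
Test 1: faults giving observed 1 are {N2 stuck-at-0, N4 stuck-at-0, N7 stuck-at-1}.
Test 2 (a=0, b=0, c=1, d=0, e=1): fault-free N1=0, N2=1, N3=1, N4=1, N5=1, N6=1, N7=0 → 0; observed 0. Eliminates N7 stuck-at-1.
Test 3 (a=1, b=1, c=0, d=1, e=1): fault-free N1=1, N2=1, N3=0, N4=0, N5=0, N6=0, N7=1 → 1; observed 1. Eliminates N2 stuck-at-0.
Only N4 stuck-at-0 is consistent with every test.

N4 stuck-at-0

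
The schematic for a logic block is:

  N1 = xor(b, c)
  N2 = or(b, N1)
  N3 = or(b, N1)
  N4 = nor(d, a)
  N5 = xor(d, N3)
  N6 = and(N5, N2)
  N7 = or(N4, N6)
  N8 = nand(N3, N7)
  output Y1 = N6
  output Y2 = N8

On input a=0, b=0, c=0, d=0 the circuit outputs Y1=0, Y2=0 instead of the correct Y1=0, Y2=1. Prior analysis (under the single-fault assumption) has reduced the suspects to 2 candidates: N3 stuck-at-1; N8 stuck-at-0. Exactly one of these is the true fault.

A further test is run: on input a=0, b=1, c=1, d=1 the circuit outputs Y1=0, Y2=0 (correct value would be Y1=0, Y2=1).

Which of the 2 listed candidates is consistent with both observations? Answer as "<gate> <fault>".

Evaluate each candidate on input a=0, b=1, c=1, d=1:
  N3 stuck-at-1: N1=0, N2=1, N3=1 [stuck-at-1], N4=0, N5=0, N6=0, N7=0, N8=1 → Y1=0, Y2=1 — eliminated
  N8 stuck-at-0: N1=0, N2=1, N3=1, N4=0, N5=0, N6=0, N7=0, N8=0 [stuck-at-0] → Y1=0, Y2=0 — matches
Only N8 stuck-at-0 reproduces the observed Y1=0, Y2=0.

N8 stuck-at-0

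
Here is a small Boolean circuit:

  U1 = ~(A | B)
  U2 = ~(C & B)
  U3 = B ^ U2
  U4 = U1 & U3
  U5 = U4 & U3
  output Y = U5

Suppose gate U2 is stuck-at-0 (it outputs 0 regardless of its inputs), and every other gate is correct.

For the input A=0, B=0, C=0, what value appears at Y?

Propagate with U2 forced: U1=1, U2=0 [stuck-at-0], U3=0, U4=0, U5=0.
So Y = 0. (Without the fault it would be 1.)

0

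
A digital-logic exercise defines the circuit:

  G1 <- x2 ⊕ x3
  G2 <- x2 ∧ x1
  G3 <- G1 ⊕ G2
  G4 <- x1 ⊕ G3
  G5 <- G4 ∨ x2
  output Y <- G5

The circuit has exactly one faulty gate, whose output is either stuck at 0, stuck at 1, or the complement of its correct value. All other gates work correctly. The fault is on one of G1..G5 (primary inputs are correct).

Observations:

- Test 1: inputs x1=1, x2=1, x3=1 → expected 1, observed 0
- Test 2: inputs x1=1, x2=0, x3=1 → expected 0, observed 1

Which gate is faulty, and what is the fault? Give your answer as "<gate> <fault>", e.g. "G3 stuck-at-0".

Fault-free values for test 1 (x1=1, x2=1, x3=1): G1=0, G2=1, G3=1, G4=0, G5=1, giving Y=1. Observed 0.
Test 1: faults giving observed 0 are {G5 stuck-at-0, G5 inverted output}.
Test 2 (x1=1, x2=0, x3=1): fault-free G1=1, G2=0, G3=1, G4=0, G5=0 → 0; observed 1. Eliminates G5 stuck-at-0.
Only G5 inverted output is consistent with every test.

G5 inverted output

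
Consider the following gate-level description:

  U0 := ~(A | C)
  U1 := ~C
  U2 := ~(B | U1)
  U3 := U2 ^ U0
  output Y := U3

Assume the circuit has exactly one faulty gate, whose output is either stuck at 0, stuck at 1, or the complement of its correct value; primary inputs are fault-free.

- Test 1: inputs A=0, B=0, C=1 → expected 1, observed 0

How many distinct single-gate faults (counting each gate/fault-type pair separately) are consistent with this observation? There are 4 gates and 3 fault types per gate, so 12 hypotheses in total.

Fault-free: U0=0, U1=0, U2=1, U3=1 → 1. Observed 0.
  U0 stuck-at-0: output 1 ✗
  U0 stuck-at-1: output 0 ✓
  U0 inverted output: output 0 ✓
  U1 stuck-at-0: output 1 ✗
  U1 stuck-at-1: output 0 ✓
  U1 inverted output: output 0 ✓
  U2 stuck-at-0: output 0 ✓
  U2 stuck-at-1: output 1 ✗
  U2 inverted output: output 0 ✓
  U3 stuck-at-0: output 0 ✓
  U3 stuck-at-1: output 1 ✗
  U3 inverted output: output 0 ✓
Consistent faults: {U0 stuck-at-1, U0 inverted output, U1 stuck-at-1, U1 inverted output, U2 stuck-at-0, U2 inverted output, U3 stuck-at-0, U3 inverted output} — 8 in all.

8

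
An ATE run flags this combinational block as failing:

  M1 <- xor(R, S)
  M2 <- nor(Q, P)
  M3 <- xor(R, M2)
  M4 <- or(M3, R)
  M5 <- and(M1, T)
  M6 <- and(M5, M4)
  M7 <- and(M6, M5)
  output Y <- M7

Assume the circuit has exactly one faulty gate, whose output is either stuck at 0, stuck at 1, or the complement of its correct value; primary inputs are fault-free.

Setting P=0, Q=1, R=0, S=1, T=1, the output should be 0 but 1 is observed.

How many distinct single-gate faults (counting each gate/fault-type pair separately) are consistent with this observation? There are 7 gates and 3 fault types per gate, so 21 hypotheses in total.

10

Fault-free: M1=1, M2=0, M3=0, M4=0, M5=1, M6=0, M7=0 → 0. Observed 1.
  M1: none of the 3 fault types match ✗
  M2: stuck-at-1, inverted output ✓; others ✗
  M3: stuck-at-1, inverted output ✓; others ✗
  M4: stuck-at-1, inverted output ✓; others ✗
  M5: none of the 3 fault types match ✗
  M6: stuck-at-1, inverted output ✓; others ✗
  M7: stuck-at-1, inverted output ✓; others ✗
Consistent faults: {M2 stuck-at-1, M2 inverted output, M3 stuck-at-1, M3 inverted output, M4 stuck-at-1, M4 inverted output, M6 stuck-at-1, M6 inverted output, M7 stuck-at-1, M7 inverted output} — 10 in all.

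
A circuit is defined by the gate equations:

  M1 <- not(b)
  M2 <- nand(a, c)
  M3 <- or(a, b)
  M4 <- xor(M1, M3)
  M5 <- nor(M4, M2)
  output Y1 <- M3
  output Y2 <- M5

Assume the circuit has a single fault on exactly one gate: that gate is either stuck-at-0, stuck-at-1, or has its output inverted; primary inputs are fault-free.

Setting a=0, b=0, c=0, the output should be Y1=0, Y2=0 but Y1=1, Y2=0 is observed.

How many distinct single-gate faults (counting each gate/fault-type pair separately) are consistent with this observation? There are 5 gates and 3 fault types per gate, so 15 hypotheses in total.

2

Fault-free: M1=1, M2=1, M3=0, M4=1, M5=0 → Y1=0, Y2=0. Observed Y1=1, Y2=0.
  M1: none of the 3 fault types match ✗
  M2: none of the 3 fault types match ✗
  M3: stuck-at-1, inverted output ✓; others ✗
  M4: none of the 3 fault types match ✗
  M5: none of the 3 fault types match ✗
Consistent faults: {M3 stuck-at-1, M3 inverted output} — 2 in all.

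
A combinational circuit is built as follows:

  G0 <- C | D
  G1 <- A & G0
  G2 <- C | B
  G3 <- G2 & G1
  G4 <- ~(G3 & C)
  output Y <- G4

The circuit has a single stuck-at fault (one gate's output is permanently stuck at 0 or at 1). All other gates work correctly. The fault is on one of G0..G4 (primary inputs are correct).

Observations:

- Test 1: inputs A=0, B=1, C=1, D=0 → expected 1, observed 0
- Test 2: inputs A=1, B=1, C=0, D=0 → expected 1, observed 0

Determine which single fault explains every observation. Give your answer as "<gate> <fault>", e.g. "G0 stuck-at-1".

Fault-free values for test 1 (A=0, B=1, C=1, D=0): G0=1, G1=0, G2=1, G3=0, G4=1, giving Y=1. Observed 0.
Test 1: faults giving observed 0 are {G1 stuck-at-1, G3 stuck-at-1, G4 stuck-at-0}.
Test 2 (A=1, B=1, C=0, D=0): fault-free G0=0, G1=0, G2=1, G3=0, G4=1 → 1; observed 0. Eliminates G1 stuck-at-1, G3 stuck-at-1.
Only G4 stuck-at-0 is consistent with every test.

G4 stuck-at-0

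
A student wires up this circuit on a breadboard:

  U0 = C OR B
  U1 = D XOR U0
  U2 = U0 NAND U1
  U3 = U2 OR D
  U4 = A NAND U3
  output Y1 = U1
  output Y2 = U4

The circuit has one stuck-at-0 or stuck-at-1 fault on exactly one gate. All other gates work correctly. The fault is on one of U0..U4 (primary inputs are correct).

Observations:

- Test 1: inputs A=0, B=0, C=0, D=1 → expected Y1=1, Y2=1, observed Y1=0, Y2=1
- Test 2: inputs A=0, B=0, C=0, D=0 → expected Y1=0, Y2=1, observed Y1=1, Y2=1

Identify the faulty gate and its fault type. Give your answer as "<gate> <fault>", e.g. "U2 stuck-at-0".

Fault-free values for test 1 (A=0, B=0, C=0, D=1): U0=0, U1=1, U2=1, U3=1, U4=1, giving Y1=1, Y2=1. Observed Y1=0, Y2=1.
Test 1: faults giving observed Y1=0, Y2=1 are {U0 stuck-at-1, U1 stuck-at-0}.
Test 2 (A=0, B=0, C=0, D=0): fault-free U0=0, U1=0, U2=1, U3=1, U4=1 → Y1=0, Y2=1; observed Y1=1, Y2=1. Eliminates U1 stuck-at-0.
Only U0 stuck-at-1 is consistent with every test.

U0 stuck-at-1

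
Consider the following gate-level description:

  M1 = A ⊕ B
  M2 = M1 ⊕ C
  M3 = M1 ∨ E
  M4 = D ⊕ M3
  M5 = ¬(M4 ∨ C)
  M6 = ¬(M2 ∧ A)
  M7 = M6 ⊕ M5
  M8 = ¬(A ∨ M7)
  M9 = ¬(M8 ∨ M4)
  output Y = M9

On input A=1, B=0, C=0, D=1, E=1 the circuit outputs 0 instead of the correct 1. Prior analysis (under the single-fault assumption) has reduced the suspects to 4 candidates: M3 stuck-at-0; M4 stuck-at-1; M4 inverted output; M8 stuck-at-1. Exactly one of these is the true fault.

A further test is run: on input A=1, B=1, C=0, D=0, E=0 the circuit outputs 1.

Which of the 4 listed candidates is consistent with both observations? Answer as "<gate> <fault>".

Evaluate each candidate on input A=1, B=1, C=0, D=0, E=0:
  M3 stuck-at-0: M1=0, M2=0, M3=0 [stuck-at-0], M4=0, M5=1, M6=1, M7=0, M8=0, M9=1 → 1 — matches
  M4 stuck-at-1: M1=0, M2=0, M3=0, M4=1 [stuck-at-1], M5=0, M6=1, M7=1, M8=0, M9=0 → 0 — eliminated
  M4 inverted output: M1=0, M2=0, M3=0, M4=1 [inverted output], M5=0, M6=1, M7=1, M8=0, M9=0 → 0 — eliminated
  M8 stuck-at-1: M1=0, M2=0, M3=0, M4=0, M5=1, M6=1, M7=0, M8=1 [stuck-at-1], M9=0 → 0 — eliminated
Only M3 stuck-at-0 reproduces the observed 1.

M3 stuck-at-0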